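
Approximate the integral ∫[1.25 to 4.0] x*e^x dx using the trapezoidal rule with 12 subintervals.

f(x) = x*e^x
a = 1.25, b = 4.0, n = 12
h = (b - a)/n = 0.229167

Trapezoidal rule: (h/2)[f(x₀) + 2f(x₁) + 2f(x₂) + ... + f(xₙ)]

x_0 = 1.2500, f(x_0) = 4.362929, coefficient = 1
x_1 = 1.4792, f(x_1) = 6.492486, coefficient = 2
x_2 = 1.7083, f(x_2) = 9.429580, coefficient = 2
x_3 = 1.9375, f(x_3) = 13.448916, coefficient = 2
x_4 = 2.1667, f(x_4) = 18.913133, coefficient = 2
x_5 = 2.3958, f(x_5) = 26.299882, coefficient = 2
x_6 = 2.6250, f(x_6) = 36.237007, coefficient = 2
x_7 = 2.8542, f(x_7) = 49.548232, coefficient = 2
x_8 = 3.0833, f(x_8) = 67.312409, coefficient = 2
x_9 = 3.3125, f(x_9) = 90.940295, coefficient = 2
x_10 = 3.5417, f(x_10) = 122.273959, coefficient = 2
x_11 = 3.7708, f(x_11) = 163.715367, coefficient = 2
x_12 = 4.0000, f(x_12) = 218.392600, coefficient = 1

I ≈ (0.229167/2) × 1431.978061 = 164.080819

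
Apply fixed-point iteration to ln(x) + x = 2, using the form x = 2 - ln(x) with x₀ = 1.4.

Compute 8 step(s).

Equation: ln(x) + x = 2
Fixed-point form: x = 2 - ln(x)
x₀ = 1.4

x_1 = g(1.400000) = 1.663528
x_2 = g(1.663528) = 1.491059
x_3 = g(1.491059) = 1.600513
x_4 = g(1.600513) = 1.529676
x_5 = g(1.529676) = 1.574944
x_6 = g(1.574944) = 1.545780
x_7 = g(1.545780) = 1.564471
x_8 = g(1.564471) = 1.552452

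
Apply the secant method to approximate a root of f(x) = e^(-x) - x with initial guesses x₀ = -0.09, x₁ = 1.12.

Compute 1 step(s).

f(x) = e^(-x) - x
x₀ = -0.09, x₁ = 1.12

Secant formula: x_{n+1} = x_n - f(x_n)(x_n - x_{n-1})/(f(x_n) - f(x_{n-1}))

Iteration 1:
  f(-0.090000) = 1.184174
  f(1.120000) = -0.793720
  x_2 = 1.120000 - (-0.793720)×(1.120000 - (-0.090000))/(-0.793720 - 1.184174)
       = 0.634432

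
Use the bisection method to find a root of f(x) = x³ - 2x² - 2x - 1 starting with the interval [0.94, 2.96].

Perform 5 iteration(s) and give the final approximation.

f(x) = x³ - 2x² - 2x - 1
Initial interval: [0.94, 2.96]

Iteration 1:
  c_1 = (0.940000 + 2.960000)/2 = 1.950000
  f(c_1) = f(1.950000) = -5.090125
  f(a) × f(c) ≥ 0, new interval: [1.950000, 2.960000]
Iteration 2:
  c_2 = (1.950000 + 2.960000)/2 = 2.455000
  f(c_2) = f(2.455000) = -3.167704
  f(a) × f(c) ≥ 0, new interval: [2.455000, 2.960000]
Iteration 3:
  c_3 = (2.455000 + 2.960000)/2 = 2.707500
  f(c_3) = f(2.707500) = -1.228631
  f(a) × f(c) ≥ 0, new interval: [2.707500, 2.960000]
Iteration 4:
  c_4 = (2.707500 + 2.960000)/2 = 2.833750
  f(c_4) = f(2.833750) = 0.027628
  f(a) × f(c) < 0, new interval: [2.707500, 2.833750]
Iteration 5:
  c_5 = (2.707500 + 2.833750)/2 = 2.770625
  f(c_5) = f(2.770625) = -0.625653
  f(a) × f(c) ≥ 0, new interval: [2.770625, 2.833750]

After 5 iteration(s), the approximation is c_5 = 2.770625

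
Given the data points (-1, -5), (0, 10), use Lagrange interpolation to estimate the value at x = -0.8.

Lagrange interpolation formula:
P(x) = Σ yᵢ × Lᵢ(x)
where Lᵢ(x) = Π_{j≠i} (x - xⱼ)/(xᵢ - xⱼ)

L_0(-0.8) = (-0.8 - 0)/(-1 - 0) = 0.800000
L_1(-0.8) = (-0.8 - (-1))/(0 - (-1)) = 0.200000

P(-0.8) = (-5)×L_0(-0.8) + 10×L_1(-0.8)
P(-0.8) = -2.000000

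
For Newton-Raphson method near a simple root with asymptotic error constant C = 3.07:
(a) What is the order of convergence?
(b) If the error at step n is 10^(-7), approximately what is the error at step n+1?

(a) Newton-Raphson has quadratic (order 2) convergence near simple roots.
    This means |e_{n+1}| ≈ C|e_n|².

(b) With |e_n| = 10^(-7) and C = 3.07:
    |e_{n+1}| ≈ 3.07 × (10^(-7))² = 3.07 × 10^(-14)

(a) 2 (quadratic); (b) |e_{n+1}| ≈ 3.070e-14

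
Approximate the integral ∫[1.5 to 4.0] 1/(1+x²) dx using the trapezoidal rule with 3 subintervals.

f(x) = 1/(1+x²)
a = 1.5, b = 4.0, n = 3
h = (b - a)/n = 0.833333

Trapezoidal rule: (h/2)[f(x₀) + 2f(x₁) + 2f(x₂) + ... + f(xₙ)]

x_0 = 1.5000, f(x_0) = 0.307692, coefficient = 1
x_1 = 2.3333, f(x_1) = 0.155172, coefficient = 2
x_2 = 3.1667, f(x_2) = 0.090680, coefficient = 2
x_3 = 4.0000, f(x_3) = 0.058824, coefficient = 1

I ≈ (0.833333/2) × 0.858221 = 0.357592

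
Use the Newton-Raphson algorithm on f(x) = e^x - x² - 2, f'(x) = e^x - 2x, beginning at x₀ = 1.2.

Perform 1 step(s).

f(x) = e^x - x² - 2
f'(x) = e^x - 2x
x₀ = 1.2

Newton-Raphson formula: x_{n+1} = x_n - f(x_n)/f'(x_n)

Iteration 1:
  f(1.200000) = -0.119883
  f'(1.200000) = 0.920117
  x_1 = 1.200000 - (-0.119883)/0.920117 = 1.330291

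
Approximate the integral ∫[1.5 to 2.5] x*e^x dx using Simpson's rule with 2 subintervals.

f(x) = x*e^x
a = 1.5, b = 2.5, n = 2
h = (b - a)/n = 0.500000

Simpson's rule: (h/3)[f(x₀) + 4f(x₁) + 2f(x₂) + ... + f(xₙ)]

x_0 = 1.5000, f(x_0) = 6.722534, coefficient = 1
x_1 = 2.0000, f(x_1) = 14.778112, coefficient = 4
x_2 = 2.5000, f(x_2) = 30.456235, coefficient = 1

I ≈ (0.500000/3) × 96.291217 = 16.048536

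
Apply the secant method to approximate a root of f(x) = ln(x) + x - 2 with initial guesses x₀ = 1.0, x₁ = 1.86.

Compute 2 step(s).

f(x) = ln(x) + x - 2
x₀ = 1.0, x₁ = 1.86

Secant formula: x_{n+1} = x_n - f(x_n)(x_n - x_{n-1})/(f(x_n) - f(x_{n-1}))

Iteration 1:
  f(1.000000) = -1.000000
  f(1.860000) = 0.480576
  x_2 = 1.860000 - 0.480576×(1.860000 - 1.000000)/(0.480576 - (-1.000000))
       = 1.580855
Iteration 2:
  f(1.860000) = 0.480576
  f(1.580855) = 0.038821
  x_3 = 1.580855 - 0.038821×(1.580855 - 1.860000)/(0.038821 - 0.480576)
       = 1.556324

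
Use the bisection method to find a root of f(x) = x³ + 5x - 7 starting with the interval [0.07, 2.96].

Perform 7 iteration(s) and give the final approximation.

f(x) = x³ + 5x - 7
Initial interval: [0.07, 2.96]

Iteration 1:
  c_1 = (0.070000 + 2.960000)/2 = 1.515000
  f(c_1) = f(1.515000) = 4.052266
  f(a) × f(c) < 0, new interval: [0.070000, 1.515000]
Iteration 2:
  c_2 = (0.070000 + 1.515000)/2 = 0.792500
  f(c_2) = f(0.792500) = -2.539765
  f(a) × f(c) ≥ 0, new interval: [0.792500, 1.515000]
Iteration 3:
  c_3 = (0.792500 + 1.515000)/2 = 1.153750
  f(c_3) = f(1.153750) = 0.304552
  f(a) × f(c) < 0, new interval: [0.792500, 1.153750]
Iteration 4:
  c_4 = (0.792500 + 1.153750)/2 = 0.973125
  f(c_4) = f(0.973125) = -1.212853
  f(a) × f(c) ≥ 0, new interval: [0.973125, 1.153750]
Iteration 5:
  c_5 = (0.973125 + 1.153750)/2 = 1.063438
  f(c_5) = f(1.063438) = -0.480172
  f(a) × f(c) ≥ 0, new interval: [1.063438, 1.153750]
Iteration 6:
  c_6 = (1.063438 + 1.153750)/2 = 1.108594
  f(c_6) = f(1.108594) = -0.094592
  f(a) × f(c) ≥ 0, new interval: [1.108594, 1.153750]
Iteration 7:
  c_7 = (1.108594 + 1.153750)/2 = 1.131172
  f(c_7) = f(1.131172) = 0.103250
  f(a) × f(c) < 0, new interval: [1.108594, 1.131172]

After 7 iteration(s), the approximation is c_7 = 1.131172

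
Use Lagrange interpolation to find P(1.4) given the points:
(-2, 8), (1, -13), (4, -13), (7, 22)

Lagrange interpolation formula:
P(x) = Σ yᵢ × Lᵢ(x)
where Lᵢ(x) = Π_{j≠i} (x - xⱼ)/(xᵢ - xⱼ)

L_0(1.4) = (1.4 - 1)/(-2 - 1) × (1.4 - 4)/(-2 - 4) × (1.4 - 7)/(-2 - 7) = -0.035951
L_1(1.4) = (1.4 - (-2))/(1 - (-2)) × (1.4 - 4)/(1 - 4) × (1.4 - 7)/(1 - 7) = 0.916741
L_2(1.4) = (1.4 - (-2))/(4 - (-2)) × (1.4 - 1)/(4 - 1) × (1.4 - 7)/(4 - 7) = 0.141037
L_3(1.4) = (1.4 - (-2))/(7 - (-2)) × (1.4 - 1)/(7 - 1) × (1.4 - 4)/(7 - 4) = -0.021827

P(1.4) = 8×L_0(1.4) + (-13)×L_1(1.4) + (-13)×L_2(1.4) + 22×L_3(1.4)
P(1.4) = -14.518914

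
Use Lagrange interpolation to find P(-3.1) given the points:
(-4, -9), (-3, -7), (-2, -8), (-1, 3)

Lagrange interpolation formula:
P(x) = Σ yᵢ × Lᵢ(x)
where Lᵢ(x) = Π_{j≠i} (x - xⱼ)/(xᵢ - xⱼ)

L_0(-3.1) = (-3.1 - (-3))/(-4 - (-3)) × (-3.1 - (-2))/(-4 - (-2)) × (-3.1 - (-1))/(-4 - (-1)) = 0.038500
L_1(-3.1) = (-3.1 - (-4))/(-3 - (-4)) × (-3.1 - (-2))/(-3 - (-2)) × (-3.1 - (-1))/(-3 - (-1)) = 1.039500
L_2(-3.1) = (-3.1 - (-4))/(-2 - (-4)) × (-3.1 - (-3))/(-2 - (-3)) × (-3.1 - (-1))/(-2 - (-1)) = -0.094500
L_3(-3.1) = (-3.1 - (-4))/(-1 - (-4)) × (-3.1 - (-3))/(-1 - (-3)) × (-3.1 - (-2))/(-1 - (-2)) = 0.016500

P(-3.1) = (-9)×L_0(-3.1) + (-7)×L_1(-3.1) + (-8)×L_2(-3.1) + 3×L_3(-3.1)
P(-3.1) = -6.817500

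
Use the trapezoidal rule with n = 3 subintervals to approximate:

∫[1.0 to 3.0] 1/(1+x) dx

f(x) = 1/(1+x)
a = 1.0, b = 3.0, n = 3
h = (b - a)/n = 0.666667

Trapezoidal rule: (h/2)[f(x₀) + 2f(x₁) + 2f(x₂) + ... + f(xₙ)]

x_0 = 1.0000, f(x_0) = 0.500000, coefficient = 1
x_1 = 1.6667, f(x_1) = 0.375000, coefficient = 2
x_2 = 2.3333, f(x_2) = 0.300000, coefficient = 2
x_3 = 3.0000, f(x_3) = 0.250000, coefficient = 1

I ≈ (0.666667/2) × 2.100000 = 0.700000
Exact value: 0.693147
Error: 0.006853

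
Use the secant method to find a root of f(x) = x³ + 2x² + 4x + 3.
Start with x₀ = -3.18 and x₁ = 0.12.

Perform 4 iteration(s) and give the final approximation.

f(x) = x³ + 2x² + 4x + 3
x₀ = -3.18, x₁ = 0.12

Secant formula: x_{n+1} = x_n - f(x_n)(x_n - x_{n-1})/(f(x_n) - f(x_{n-1}))

Iteration 1:
  f(-3.180000) = -21.652632
  f(0.120000) = 3.510528
  x_2 = 0.120000 - 3.510528×(0.120000 - (-3.180000))/(3.510528 - (-21.652632))
       = -0.340385
Iteration 2:
  f(0.120000) = 3.510528
  f(-0.340385) = 1.830746
  x_3 = -0.340385 - 1.830746×(-0.340385 - 0.120000)/(1.830746 - 3.510528)
       = -0.842145
Iteration 3:
  f(-0.340385) = 1.830746
  f(-0.842145) = 0.452579
  x_4 = -0.842145 - 0.452579×(-0.842145 - (-0.340385))/(0.452579 - 1.830746)
       = -1.006920
Iteration 4:
  f(-0.842145) = 0.452579
  f(-1.006920) = -0.020807
  x_5 = -1.006920 - (-0.020807)×(-1.006920 - (-0.842145))/(-0.020807 - 0.452579)
       = -0.999677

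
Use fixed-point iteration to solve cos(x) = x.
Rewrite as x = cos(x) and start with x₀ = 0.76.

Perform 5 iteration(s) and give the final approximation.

Equation: cos(x) = x
Fixed-point form: x = cos(x)
x₀ = 0.76

x_1 = g(0.760000) = 0.724836
x_2 = g(0.724836) = 0.748608
x_3 = g(0.748608) = 0.732637
x_4 = g(0.732637) = 0.743413
x_5 = g(0.743413) = 0.736163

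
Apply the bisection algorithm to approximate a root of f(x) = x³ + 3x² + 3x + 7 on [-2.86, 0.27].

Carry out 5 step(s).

f(x) = x³ + 3x² + 3x + 7
Initial interval: [-2.86, 0.27]

Iteration 1:
  c_1 = (-2.860000 + 0.270000)/2 = -1.295000
  f(c_1) = f(-1.295000) = 5.974328
  f(a) × f(c) < 0, new interval: [-2.860000, -1.295000]
Iteration 2:
  c_2 = (-2.860000 + (-1.295000))/2 = -2.077500
  f(c_2) = f(-2.077500) = 4.749016
  f(a) × f(c) < 0, new interval: [-2.860000, -2.077500]
Iteration 3:
  c_3 = (-2.860000 + (-2.077500))/2 = -2.468750
  f(c_3) = f(-2.468750) = 2.831573
  f(a) × f(c) < 0, new interval: [-2.860000, -2.468750]
Iteration 4:
  c_4 = (-2.860000 + (-2.468750))/2 = -2.664375
  f(c_4) = f(-2.664375) = 1.389441
  f(a) × f(c) < 0, new interval: [-2.860000, -2.664375]
Iteration 5:
  c_5 = (-2.860000 + (-2.664375))/2 = -2.762187
  f(c_5) = f(-2.762187) = 0.527871
  f(a) × f(c) < 0, new interval: [-2.860000, -2.762187]

After 5 iteration(s), the approximation is c_5 = -2.762187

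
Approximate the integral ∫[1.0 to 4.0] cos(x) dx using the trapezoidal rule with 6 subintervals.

f(x) = cos(x)
a = 1.0, b = 4.0, n = 6
h = (b - a)/n = 0.500000

Trapezoidal rule: (h/2)[f(x₀) + 2f(x₁) + 2f(x₂) + ... + f(xₙ)]

x_0 = 1.0000, f(x_0) = 0.540302, coefficient = 1
x_1 = 1.5000, f(x_1) = 0.070737, coefficient = 2
x_2 = 2.0000, f(x_2) = -0.416147, coefficient = 2
x_3 = 2.5000, f(x_3) = -0.801144, coefficient = 2
x_4 = 3.0000, f(x_4) = -0.989992, coefficient = 2
x_5 = 3.5000, f(x_5) = -0.936457, coefficient = 2
x_6 = 4.0000, f(x_6) = -0.653644, coefficient = 1

I ≈ (0.500000/2) × -6.259346 = -1.564837
Exact value: -1.598273
Error: 0.033437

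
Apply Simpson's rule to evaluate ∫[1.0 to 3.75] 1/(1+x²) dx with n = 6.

f(x) = 1/(1+x²)
a = 1.0, b = 3.75, n = 6
h = (b - a)/n = 0.458333

Simpson's rule: (h/3)[f(x₀) + 4f(x₁) + 2f(x₂) + ... + f(xₙ)]

x_0 = 1.0000, f(x_0) = 0.500000, coefficient = 1
x_1 = 1.4583, f(x_1) = 0.319822, coefficient = 4
x_2 = 1.9167, f(x_2) = 0.213967, coefficient = 2
x_3 = 2.3750, f(x_3) = 0.150588, coefficient = 4
x_4 = 2.8333, f(x_4) = 0.110769, coefficient = 2
x_5 = 3.2917, f(x_5) = 0.084495, coefficient = 4
x_6 = 3.7500, f(x_6) = 0.066390, coefficient = 1

I ≈ (0.458333/3) × 3.435484 = 0.524866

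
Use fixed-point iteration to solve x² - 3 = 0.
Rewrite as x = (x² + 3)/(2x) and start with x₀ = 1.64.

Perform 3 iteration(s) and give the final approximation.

Equation: x² - 3 = 0
Fixed-point form: x = (x² + 3)/(2x)
x₀ = 1.64

x_1 = g(1.640000) = 1.734634
x_2 = g(1.734634) = 1.732053
x_3 = g(1.732053) = 1.732051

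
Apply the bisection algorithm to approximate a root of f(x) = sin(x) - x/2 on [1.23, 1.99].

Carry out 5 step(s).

f(x) = sin(x) - x/2
Initial interval: [1.23, 1.99]

Iteration 1:
  c_1 = (1.230000 + 1.990000)/2 = 1.610000
  f(c_1) = f(1.610000) = 0.194232
  f(a) × f(c) ≥ 0, new interval: [1.610000, 1.990000]
Iteration 2:
  c_2 = (1.610000 + 1.990000)/2 = 1.800000
  f(c_2) = f(1.800000) = 0.073848
  f(a) × f(c) ≥ 0, new interval: [1.800000, 1.990000]
Iteration 3:
  c_3 = (1.800000 + 1.990000)/2 = 1.895000
  f(c_3) = f(1.895000) = 0.000405
  f(a) × f(c) ≥ 0, new interval: [1.895000, 1.990000]
Iteration 4:
  c_4 = (1.895000 + 1.990000)/2 = 1.942500
  f(c_4) = f(1.942500) = -0.039540
  f(a) × f(c) < 0, new interval: [1.895000, 1.942500]
Iteration 5:
  c_5 = (1.895000 + 1.942500)/2 = 1.918750
  f(c_5) = f(1.918750) = -0.019303
  f(a) × f(c) < 0, new interval: [1.895000, 1.918750]

After 5 iteration(s), the approximation is c_5 = 1.918750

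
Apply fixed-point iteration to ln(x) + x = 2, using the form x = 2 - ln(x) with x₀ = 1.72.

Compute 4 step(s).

Equation: ln(x) + x = 2
Fixed-point form: x = 2 - ln(x)
x₀ = 1.72

x_1 = g(1.720000) = 1.457676
x_2 = g(1.457676) = 1.623157
x_3 = g(1.623157) = 1.515627
x_4 = g(1.515627) = 1.584171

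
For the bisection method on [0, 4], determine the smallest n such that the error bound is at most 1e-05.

We need (b-a)/2^n ≤ 1e-05
(4 - 0)/2^n ≤ 1e-05
4/2^n ≤ 1e-05
2^n ≥ 400000
n ≥ log₂(400000) = 18.61
n ≥ 19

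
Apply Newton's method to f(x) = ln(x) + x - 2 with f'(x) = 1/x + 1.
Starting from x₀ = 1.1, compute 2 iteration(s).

f(x) = ln(x) + x - 2
f'(x) = 1/x + 1
x₀ = 1.1

Newton-Raphson formula: x_{n+1} = x_n - f(x_n)/f'(x_n)

Iteration 1:
  f(1.100000) = -0.804690
  f'(1.100000) = 1.909091
  x_1 = 1.100000 - (-0.804690)/1.909091 = 1.521504
Iteration 2:
  f(1.521504) = -0.058796
  f'(1.521504) = 1.657244
  x_2 = 1.521504 - (-0.058796)/1.657244 = 1.556983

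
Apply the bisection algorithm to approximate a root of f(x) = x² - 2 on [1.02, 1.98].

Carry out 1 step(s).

f(x) = x² - 2
Initial interval: [1.02, 1.98]

Iteration 1:
  c_1 = (1.020000 + 1.980000)/2 = 1.500000
  f(c_1) = f(1.500000) = 0.250000
  f(a) × f(c) < 0, new interval: [1.020000, 1.500000]

After 1 iteration(s), the approximation is c_1 = 1.500000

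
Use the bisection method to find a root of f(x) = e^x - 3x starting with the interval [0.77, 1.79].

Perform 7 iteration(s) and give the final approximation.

f(x) = e^x - 3x
Initial interval: [0.77, 1.79]

Iteration 1:
  c_1 = (0.770000 + 1.790000)/2 = 1.280000
  f(c_1) = f(1.280000) = -0.243360
  f(a) × f(c) ≥ 0, new interval: [1.280000, 1.790000]
Iteration 2:
  c_2 = (1.280000 + 1.790000)/2 = 1.535000
  f(c_2) = f(1.535000) = 0.036326
  f(a) × f(c) < 0, new interval: [1.280000, 1.535000]
Iteration 3:
  c_3 = (1.280000 + 1.535000)/2 = 1.407500
  f(c_3) = f(1.407500) = -0.136772
  f(a) × f(c) ≥ 0, new interval: [1.407500, 1.535000]
Iteration 4:
  c_4 = (1.407500 + 1.535000)/2 = 1.471250
  f(c_4) = f(1.471250) = -0.059075
  f(a) × f(c) ≥ 0, new interval: [1.471250, 1.535000]
Iteration 5:
  c_5 = (1.471250 + 1.535000)/2 = 1.503125
  f(c_5) = f(1.503125) = -0.013659
  f(a) × f(c) ≥ 0, new interval: [1.503125, 1.535000]
Iteration 6:
  c_6 = (1.503125 + 1.535000)/2 = 1.519063
  f(c_6) = f(1.519063) = 0.010753
  f(a) × f(c) < 0, new interval: [1.503125, 1.519063]
Iteration 7:
  c_7 = (1.503125 + 1.519063)/2 = 1.511094
  f(c_7) = f(1.511094) = -0.001597
  f(a) × f(c) ≥ 0, new interval: [1.511094, 1.519063]

After 7 iteration(s), the approximation is c_7 = 1.511094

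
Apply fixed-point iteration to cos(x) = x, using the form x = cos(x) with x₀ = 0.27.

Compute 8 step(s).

Equation: cos(x) = x
Fixed-point form: x = cos(x)
x₀ = 0.27

x_1 = g(0.270000) = 0.963771
x_2 = g(0.963771) = 0.570427
x_3 = g(0.570427) = 0.841671
x_4 = g(0.841671) = 0.666218
x_5 = g(0.666218) = 0.786165
x_6 = g(0.786165) = 0.706565
x_7 = g(0.706565) = 0.760597
x_8 = g(0.760597) = 0.724425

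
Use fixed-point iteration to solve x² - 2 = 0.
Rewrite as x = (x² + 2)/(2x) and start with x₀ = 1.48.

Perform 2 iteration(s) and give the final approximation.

Equation: x² - 2 = 0
Fixed-point form: x = (x² + 2)/(2x)
x₀ = 1.48

x_1 = g(1.480000) = 1.415676
x_2 = g(1.415676) = 1.414214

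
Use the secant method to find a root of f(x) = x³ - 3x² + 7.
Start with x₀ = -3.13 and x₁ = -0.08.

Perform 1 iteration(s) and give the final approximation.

f(x) = x³ - 3x² + 7
x₀ = -3.13, x₁ = -0.08

Secant formula: x_{n+1} = x_n - f(x_n)(x_n - x_{n-1})/(f(x_n) - f(x_{n-1}))

Iteration 1:
  f(-3.130000) = -53.054997
  f(-0.080000) = 6.980288
  x_2 = -0.080000 - 6.980288×(-0.080000 - (-3.130000))/(6.980288 - (-53.054997))
       = -0.434623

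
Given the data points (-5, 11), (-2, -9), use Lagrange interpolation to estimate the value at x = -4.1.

Lagrange interpolation formula:
P(x) = Σ yᵢ × Lᵢ(x)
where Lᵢ(x) = Π_{j≠i} (x - xⱼ)/(xᵢ - xⱼ)

L_0(-4.1) = (-4.1 - (-2))/(-5 - (-2)) = 0.700000
L_1(-4.1) = (-4.1 - (-5))/(-2 - (-5)) = 0.300000

P(-4.1) = 11×L_0(-4.1) + (-9)×L_1(-4.1)
P(-4.1) = 5.000000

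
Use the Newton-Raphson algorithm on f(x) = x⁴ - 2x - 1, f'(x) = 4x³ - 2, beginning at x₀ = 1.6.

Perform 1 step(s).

f(x) = x⁴ - 2x - 1
f'(x) = 4x³ - 2
x₀ = 1.6

Newton-Raphson formula: x_{n+1} = x_n - f(x_n)/f'(x_n)

Iteration 1:
  f(1.600000) = 2.353600
  f'(1.600000) = 14.384000
  x_1 = 1.600000 - 2.353600/14.384000 = 1.436374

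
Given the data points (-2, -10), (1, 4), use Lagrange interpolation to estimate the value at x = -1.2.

Lagrange interpolation formula:
P(x) = Σ yᵢ × Lᵢ(x)
where Lᵢ(x) = Π_{j≠i} (x - xⱼ)/(xᵢ - xⱼ)

L_0(-1.2) = (-1.2 - 1)/(-2 - 1) = 0.733333
L_1(-1.2) = (-1.2 - (-2))/(1 - (-2)) = 0.266667

P(-1.2) = (-10)×L_0(-1.2) + 4×L_1(-1.2)
P(-1.2) = -6.266667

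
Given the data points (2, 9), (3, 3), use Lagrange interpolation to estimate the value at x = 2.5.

Lagrange interpolation formula:
P(x) = Σ yᵢ × Lᵢ(x)
where Lᵢ(x) = Π_{j≠i} (x - xⱼ)/(xᵢ - xⱼ)

L_0(2.5) = (2.5 - 3)/(2 - 3) = 0.500000
L_1(2.5) = (2.5 - 2)/(3 - 2) = 0.500000

P(2.5) = 9×L_0(2.5) + 3×L_1(2.5)
P(2.5) = 6.000000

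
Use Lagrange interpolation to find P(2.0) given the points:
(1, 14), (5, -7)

Lagrange interpolation formula:
P(x) = Σ yᵢ × Lᵢ(x)
where Lᵢ(x) = Π_{j≠i} (x - xⱼ)/(xᵢ - xⱼ)

L_0(2.0) = (2.0 - 5)/(1 - 5) = 0.750000
L_1(2.0) = (2.0 - 1)/(5 - 1) = 0.250000

P(2.0) = 14×L_0(2.0) + (-7)×L_1(2.0)
P(2.0) = 8.750000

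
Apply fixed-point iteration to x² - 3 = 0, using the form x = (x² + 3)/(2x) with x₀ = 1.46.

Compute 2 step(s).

Equation: x² - 3 = 0
Fixed-point form: x = (x² + 3)/(2x)
x₀ = 1.46

x_1 = g(1.460000) = 1.757397
x_2 = g(1.757397) = 1.732234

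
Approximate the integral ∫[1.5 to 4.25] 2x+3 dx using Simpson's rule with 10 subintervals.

f(x) = 2x+3
a = 1.5, b = 4.25, n = 10
h = (b - a)/n = 0.275000

Simpson's rule: (h/3)[f(x₀) + 4f(x₁) + 2f(x₂) + ... + f(xₙ)]

x_0 = 1.5000, f(x_0) = 6.000000, coefficient = 1
x_1 = 1.7750, f(x_1) = 6.550000, coefficient = 4
x_2 = 2.0500, f(x_2) = 7.100000, coefficient = 2
x_3 = 2.3250, f(x_3) = 7.650000, coefficient = 4
x_4 = 2.6000, f(x_4) = 8.200000, coefficient = 2
x_5 = 2.8750, f(x_5) = 8.750000, coefficient = 4
x_6 = 3.1500, f(x_6) = 9.300000, coefficient = 2
x_7 = 3.4250, f(x_7) = 9.850000, coefficient = 4
x_8 = 3.7000, f(x_8) = 10.400000, coefficient = 2
x_9 = 3.9750, f(x_9) = 10.950000, coefficient = 4
x_10 = 4.2500, f(x_10) = 11.500000, coefficient = 1

I ≈ (0.275000/3) × 262.500000 = 24.062500
Exact value: 24.062500
Error: 0.000000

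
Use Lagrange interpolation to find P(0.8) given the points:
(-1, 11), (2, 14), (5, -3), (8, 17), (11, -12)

Lagrange interpolation formula:
P(x) = Σ yᵢ × Lᵢ(x)
where Lᵢ(x) = Π_{j≠i} (x - xⱼ)/(xᵢ - xⱼ)

L_0(0.8) = (0.8 - 2)/(-1 - 2) × (0.8 - 5)/(-1 - 5) × (0.8 - 8)/(-1 - 8) × (0.8 - 11)/(-1 - 11) = 0.190400
L_1(0.8) = (0.8 - (-1))/(2 - (-1)) × (0.8 - 5)/(2 - 5) × (0.8 - 8)/(2 - 8) × (0.8 - 11)/(2 - 11) = 1.142400
L_2(0.8) = (0.8 - (-1))/(5 - (-1)) × (0.8 - 2)/(5 - 2) × (0.8 - 8)/(5 - 8) × (0.8 - 11)/(5 - 11) = -0.489600
L_3(0.8) = (0.8 - (-1))/(8 - (-1)) × (0.8 - 2)/(8 - 2) × (0.8 - 5)/(8 - 5) × (0.8 - 11)/(8 - 11) = 0.190400
L_4(0.8) = (0.8 - (-1))/(11 - (-1)) × (0.8 - 2)/(11 - 2) × (0.8 - 5)/(11 - 5) × (0.8 - 8)/(11 - 8) = -0.033600

P(0.8) = 11×L_0(0.8) + 14×L_1(0.8) + (-3)×L_2(0.8) + 17×L_3(0.8) + (-12)×L_4(0.8)
P(0.8) = 23.196800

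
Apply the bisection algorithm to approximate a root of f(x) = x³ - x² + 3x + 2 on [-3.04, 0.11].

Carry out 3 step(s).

f(x) = x³ - x² + 3x + 2
Initial interval: [-3.04, 0.11]

Iteration 1:
  c_1 = (-3.040000 + 0.110000)/2 = -1.465000
  f(c_1) = f(-1.465000) = -7.685445
  f(a) × f(c) ≥ 0, new interval: [-1.465000, 0.110000]
Iteration 2:
  c_2 = (-1.465000 + 0.110000)/2 = -0.677500
  f(c_2) = f(-0.677500) = -0.802483
  f(a) × f(c) ≥ 0, new interval: [-0.677500, 0.110000]
Iteration 3:
  c_3 = (-0.677500 + 0.110000)/2 = -0.283750
  f(c_3) = f(-0.283750) = 1.045390
  f(a) × f(c) < 0, new interval: [-0.677500, -0.283750]

After 3 iteration(s), the approximation is c_3 = -0.283750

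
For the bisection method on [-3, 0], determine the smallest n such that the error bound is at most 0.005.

We need (b-a)/2^n ≤ 0.005
(0 - (-3))/2^n ≤ 0.005
3/2^n ≤ 0.005
2^n ≥ 600
n ≥ log₂(600) = 9.23
n ≥ 10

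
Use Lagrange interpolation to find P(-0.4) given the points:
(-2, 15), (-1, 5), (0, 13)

Lagrange interpolation formula:
P(x) = Σ yᵢ × Lᵢ(x)
where Lᵢ(x) = Π_{j≠i} (x - xⱼ)/(xᵢ - xⱼ)

L_0(-0.4) = (-0.4 - (-1))/(-2 - (-1)) × (-0.4 - 0)/(-2 - 0) = -0.120000
L_1(-0.4) = (-0.4 - (-2))/(-1 - (-2)) × (-0.4 - 0)/(-1 - 0) = 0.640000
L_2(-0.4) = (-0.4 - (-2))/(0 - (-2)) × (-0.4 - (-1))/(0 - (-1)) = 0.480000

P(-0.4) = 15×L_0(-0.4) + 5×L_1(-0.4) + 13×L_2(-0.4)
P(-0.4) = 7.640000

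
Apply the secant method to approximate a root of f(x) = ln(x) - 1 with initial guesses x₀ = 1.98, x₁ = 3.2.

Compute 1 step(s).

f(x) = ln(x) - 1
x₀ = 1.98, x₁ = 3.2

Secant formula: x_{n+1} = x_n - f(x_n)(x_n - x_{n-1})/(f(x_n) - f(x_{n-1}))

Iteration 1:
  f(1.980000) = -0.316903
  f(3.200000) = 0.163151
  x_2 = 3.200000 - 0.163151×(3.200000 - 1.980000)/(0.163151 - (-0.316903))
       = 2.785372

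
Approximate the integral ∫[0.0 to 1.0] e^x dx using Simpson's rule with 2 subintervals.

f(x) = e^x
a = 0.0, b = 1.0, n = 2
h = (b - a)/n = 0.500000

Simpson's rule: (h/3)[f(x₀) + 4f(x₁) + 2f(x₂) + ... + f(xₙ)]

x_0 = 0.0000, f(x_0) = 1.000000, coefficient = 1
x_1 = 0.5000, f(x_1) = 1.648721, coefficient = 4
x_2 = 1.0000, f(x_2) = 2.718282, coefficient = 1

I ≈ (0.500000/3) × 10.313167 = 1.718861
Exact value: 1.718282
Error: 0.000579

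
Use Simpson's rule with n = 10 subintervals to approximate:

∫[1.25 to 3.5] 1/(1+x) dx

f(x) = 1/(1+x)
a = 1.25, b = 3.5, n = 10
h = (b - a)/n = 0.225000

Simpson's rule: (h/3)[f(x₀) + 4f(x₁) + 2f(x₂) + ... + f(xₙ)]

x_0 = 1.2500, f(x_0) = 0.444444, coefficient = 1
x_1 = 1.4750, f(x_1) = 0.404040, coefficient = 4
x_2 = 1.7000, f(x_2) = 0.370370, coefficient = 2
x_3 = 1.9250, f(x_3) = 0.341880, coefficient = 4
x_4 = 2.1500, f(x_4) = 0.317460, coefficient = 2
x_5 = 2.3750, f(x_5) = 0.296296, coefficient = 4
x_6 = 2.6000, f(x_6) = 0.277778, coefficient = 2
x_7 = 2.8250, f(x_7) = 0.261438, coefficient = 4
x_8 = 3.0500, f(x_8) = 0.246914, coefficient = 2
x_9 = 3.2750, f(x_9) = 0.233918, coefficient = 4
x_10 = 3.5000, f(x_10) = 0.222222, coefficient = 1

I ≈ (0.225000/3) × 9.242003 = 0.693150
Exact value: 0.693147
Error: 0.000003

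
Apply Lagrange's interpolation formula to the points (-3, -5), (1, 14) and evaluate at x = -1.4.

Lagrange interpolation formula:
P(x) = Σ yᵢ × Lᵢ(x)
where Lᵢ(x) = Π_{j≠i} (x - xⱼ)/(xᵢ - xⱼ)

L_0(-1.4) = (-1.4 - 1)/(-3 - 1) = 0.600000
L_1(-1.4) = (-1.4 - (-3))/(1 - (-3)) = 0.400000

P(-1.4) = (-5)×L_0(-1.4) + 14×L_1(-1.4)
P(-1.4) = 2.600000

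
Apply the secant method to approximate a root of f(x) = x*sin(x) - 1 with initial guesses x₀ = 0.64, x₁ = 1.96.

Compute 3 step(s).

f(x) = x*sin(x) - 1
x₀ = 0.64, x₁ = 1.96

Secant formula: x_{n+1} = x_n - f(x_n)(x_n - x_{n-1})/(f(x_n) - f(x_{n-1}))

Iteration 1:
  f(0.640000) = -0.617795
  f(1.960000) = 0.813415
  x_2 = 1.960000 - 0.813415×(1.960000 - 0.640000)/(0.813415 - (-0.617795))
       = 1.209790
Iteration 2:
  f(1.960000) = 0.813415
  f(1.209790) = 0.131810
  x_3 = 1.209790 - 0.131810×(1.209790 - 1.960000)/(0.131810 - 0.813415)
       = 1.064714
Iteration 3:
  f(1.209790) = 0.131810
  f(1.064714) = -0.068748
  x_4 = 1.064714 - (-0.068748)×(1.064714 - 1.209790)/(-0.068748 - 0.131810)
       = 1.114444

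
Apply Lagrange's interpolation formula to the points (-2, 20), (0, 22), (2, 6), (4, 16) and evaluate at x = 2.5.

Lagrange interpolation formula:
P(x) = Σ yᵢ × Lᵢ(x)
where Lᵢ(x) = Π_{j≠i} (x - xⱼ)/(xᵢ - xⱼ)

L_0(2.5) = (2.5 - 0)/(-2 - 0) × (2.5 - 2)/(-2 - 2) × (2.5 - 4)/(-2 - 4) = 0.039062
L_1(2.5) = (2.5 - (-2))/(0 - (-2)) × (2.5 - 2)/(0 - 2) × (2.5 - 4)/(0 - 4) = -0.210938
L_2(2.5) = (2.5 - (-2))/(2 - (-2)) × (2.5 - 0)/(2 - 0) × (2.5 - 4)/(2 - 4) = 1.054688
L_3(2.5) = (2.5 - (-2))/(4 - (-2)) × (2.5 - 0)/(4 - 0) × (2.5 - 2)/(4 - 2) = 0.117188

P(2.5) = 20×L_0(2.5) + 22×L_1(2.5) + 6×L_2(2.5) + 16×L_3(2.5)
P(2.5) = 4.343750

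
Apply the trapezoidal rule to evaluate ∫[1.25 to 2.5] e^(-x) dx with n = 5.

f(x) = e^(-x)
a = 1.25, b = 2.5, n = 5
h = (b - a)/n = 0.250000

Trapezoidal rule: (h/2)[f(x₀) + 2f(x₁) + 2f(x₂) + ... + f(xₙ)]

x_0 = 1.2500, f(x_0) = 0.286505, coefficient = 1
x_1 = 1.5000, f(x_1) = 0.223130, coefficient = 2
x_2 = 1.7500, f(x_2) = 0.173774, coefficient = 2
x_3 = 2.0000, f(x_3) = 0.135335, coefficient = 2
x_4 = 2.2500, f(x_4) = 0.105399, coefficient = 2
x_5 = 2.5000, f(x_5) = 0.082085, coefficient = 1

I ≈ (0.250000/2) × 1.643867 = 0.205483
Exact value: 0.204420
Error: 0.001064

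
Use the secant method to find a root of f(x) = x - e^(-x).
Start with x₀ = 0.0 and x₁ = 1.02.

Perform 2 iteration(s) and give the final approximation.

f(x) = x - e^(-x)
x₀ = 0.0, x₁ = 1.02

Secant formula: x_{n+1} = x_n - f(x_n)(x_n - x_{n-1})/(f(x_n) - f(x_{n-1}))

Iteration 1:
  f(0.000000) = -1.000000
  f(1.020000) = 0.659405
  x_2 = 1.020000 - 0.659405×(1.020000 - 0.000000)/(0.659405 - (-1.000000))
       = 0.614678
Iteration 2:
  f(1.020000) = 0.659405
  f(0.614678) = 0.073863
  x_3 = 0.614678 - 0.073863×(0.614678 - 1.020000)/(0.073863 - 0.659405)
       = 0.563549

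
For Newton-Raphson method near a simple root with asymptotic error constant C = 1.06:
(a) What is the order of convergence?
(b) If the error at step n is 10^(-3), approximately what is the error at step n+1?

(a) Newton-Raphson has quadratic (order 2) convergence near simple roots.
    This means |e_{n+1}| ≈ C|e_n|².

(b) With |e_n| = 10^(-3) and C = 1.06:
    |e_{n+1}| ≈ 1.06 × (10^(-3))² = 1.06 × 10^(-6)

(a) 2 (quadratic); (b) |e_{n+1}| ≈ 1.060e-06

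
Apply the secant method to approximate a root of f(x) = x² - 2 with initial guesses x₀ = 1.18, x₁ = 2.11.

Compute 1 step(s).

f(x) = x² - 2
x₀ = 1.18, x₁ = 2.11

Secant formula: x_{n+1} = x_n - f(x_n)(x_n - x_{n-1})/(f(x_n) - f(x_{n-1}))

Iteration 1:
  f(1.180000) = -0.607600
  f(2.110000) = 2.452100
  x_2 = 2.110000 - 2.452100×(2.110000 - 1.180000)/(2.452100 - (-0.607600))
       = 1.364681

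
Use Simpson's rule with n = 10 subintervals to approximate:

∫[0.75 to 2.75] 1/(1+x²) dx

f(x) = 1/(1+x²)
a = 0.75, b = 2.75, n = 10
h = (b - a)/n = 0.200000

Simpson's rule: (h/3)[f(x₀) + 4f(x₁) + 2f(x₂) + ... + f(xₙ)]

x_0 = 0.7500, f(x_0) = 0.640000, coefficient = 1
x_1 = 0.9500, f(x_1) = 0.525624, coefficient = 4
x_2 = 1.1500, f(x_2) = 0.430571, coefficient = 2
x_3 = 1.3500, f(x_3) = 0.354296, coefficient = 4
x_4 = 1.5500, f(x_4) = 0.293902, coefficient = 2
x_5 = 1.7500, f(x_5) = 0.246154, coefficient = 4
x_6 = 1.9500, f(x_6) = 0.208225, coefficient = 2
x_7 = 2.1500, f(x_7) = 0.177857, coefficient = 4
x_8 = 2.3500, f(x_8) = 0.153315, coefficient = 2
x_9 = 2.5500, f(x_9) = 0.133289, coefficient = 4
x_10 = 2.7500, f(x_10) = 0.116788, coefficient = 1

I ≈ (0.200000/3) × 8.677691 = 0.578513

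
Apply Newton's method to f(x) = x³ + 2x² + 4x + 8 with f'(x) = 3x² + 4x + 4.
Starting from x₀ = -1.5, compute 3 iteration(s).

f(x) = x³ + 2x² + 4x + 8
f'(x) = 3x² + 4x + 4
x₀ = -1.5

Newton-Raphson formula: x_{n+1} = x_n - f(x_n)/f'(x_n)

Iteration 1:
  f(-1.500000) = 3.125000
  f'(-1.500000) = 4.750000
  x_1 = -1.500000 - 3.125000/4.750000 = -2.157895
Iteration 2:
  f(-2.157895) = -1.366817
  f'(-2.157895) = 9.337950
  x_2 = -2.157895 - (-1.366817)/9.337950 = -2.011522
Iteration 3:
  f(-2.011522) = -0.092712
  f'(-2.011522) = 8.092578
  x_3 = -2.011522 - (-0.092712)/8.092578 = -2.000066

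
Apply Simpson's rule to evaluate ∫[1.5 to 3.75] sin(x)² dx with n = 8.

f(x) = sin(x)²
a = 1.5, b = 3.75, n = 8
h = (b - a)/n = 0.281250

Simpson's rule: (h/3)[f(x₀) + 4f(x₁) + 2f(x₂) + ... + f(xₙ)]

x_0 = 1.5000, f(x_0) = 0.994996, coefficient = 1
x_1 = 1.7812, f(x_1) = 0.956359, coefficient = 4
x_2 = 2.0625, f(x_2) = 0.777095, coefficient = 2
x_3 = 2.3438, f(x_3) = 0.512443, coefficient = 4
x_4 = 2.6250, f(x_4) = 0.243957, coefficient = 2
x_5 = 2.9062, f(x_5) = 0.054371, coefficient = 4
x_6 = 3.1875, f(x_6) = 0.002106, coefficient = 2
x_7 = 3.4688, f(x_7) = 0.103267, coefficient = 4
x_8 = 3.7500, f(x_8) = 0.326682, coefficient = 1

I ≈ (0.281250/3) × 9.873759 = 0.925665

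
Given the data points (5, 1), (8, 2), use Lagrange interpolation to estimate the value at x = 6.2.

Lagrange interpolation formula:
P(x) = Σ yᵢ × Lᵢ(x)
where Lᵢ(x) = Π_{j≠i} (x - xⱼ)/(xᵢ - xⱼ)

L_0(6.2) = (6.2 - 8)/(5 - 8) = 0.600000
L_1(6.2) = (6.2 - 5)/(8 - 5) = 0.400000

P(6.2) = 1×L_0(6.2) + 2×L_1(6.2)
P(6.2) = 1.400000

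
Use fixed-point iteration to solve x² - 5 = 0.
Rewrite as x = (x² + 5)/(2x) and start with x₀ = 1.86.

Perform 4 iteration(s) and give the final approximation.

Equation: x² - 5 = 0
Fixed-point form: x = (x² + 5)/(2x)
x₀ = 1.86

x_1 = g(1.860000) = 2.274086
x_2 = g(2.274086) = 2.236386
x_3 = g(2.236386) = 2.236068
x_4 = g(2.236068) = 2.236068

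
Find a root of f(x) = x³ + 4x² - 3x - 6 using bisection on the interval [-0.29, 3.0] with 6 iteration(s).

f(x) = x³ + 4x² - 3x - 6
Initial interval: [-0.29, 3.0]

Iteration 1:
  c_1 = (-0.290000 + 3.000000)/2 = 1.355000
  f(c_1) = f(1.355000) = -0.233086
  f(a) × f(c) ≥ 0, new interval: [1.355000, 3.000000]
Iteration 2:
  c_2 = (1.355000 + 3.000000)/2 = 2.177500
  f(c_2) = f(2.177500) = 16.758155
  f(a) × f(c) < 0, new interval: [1.355000, 2.177500]
Iteration 3:
  c_3 = (1.355000 + 2.177500)/2 = 1.766250
  f(c_3) = f(1.766250) = 6.689869
  f(a) × f(c) < 0, new interval: [1.355000, 1.766250]
Iteration 4:
  c_4 = (1.355000 + 1.766250)/2 = 1.560625
  f(c_4) = f(1.560625) = 2.861307
  f(a) × f(c) < 0, new interval: [1.355000, 1.560625]
Iteration 5:
  c_5 = (1.355000 + 1.560625)/2 = 1.457812
  f(c_5) = f(1.457812) = 1.225600
  f(a) × f(c) < 0, new interval: [1.355000, 1.457812]
Iteration 6:
  c_6 = (1.355000 + 1.457812)/2 = 1.406406
  f(c_6) = f(1.406406) = 0.474537
  f(a) × f(c) < 0, new interval: [1.355000, 1.406406]

After 6 iteration(s), the approximation is c_6 = 1.406406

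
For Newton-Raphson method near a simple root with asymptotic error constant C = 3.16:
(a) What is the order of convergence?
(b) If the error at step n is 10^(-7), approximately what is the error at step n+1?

(a) Newton-Raphson has quadratic (order 2) convergence near simple roots.
    This means |e_{n+1}| ≈ C|e_n|².

(b) With |e_n| = 10^(-7) and C = 3.16:
    |e_{n+1}| ≈ 3.16 × (10^(-7))² = 3.16 × 10^(-14)

(a) 2 (quadratic); (b) |e_{n+1}| ≈ 3.160e-14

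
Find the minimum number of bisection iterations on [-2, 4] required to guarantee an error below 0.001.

We need (b-a)/2^n ≤ 0.001
(4 - (-2))/2^n ≤ 0.001
6/2^n ≤ 0.001
2^n ≥ 6000
n ≥ log₂(6000) = 12.55
n ≥ 13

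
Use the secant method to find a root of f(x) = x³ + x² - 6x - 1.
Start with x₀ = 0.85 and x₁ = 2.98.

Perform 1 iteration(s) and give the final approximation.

f(x) = x³ + x² - 6x - 1
x₀ = 0.85, x₁ = 2.98

Secant formula: x_{n+1} = x_n - f(x_n)(x_n - x_{n-1})/(f(x_n) - f(x_{n-1}))

Iteration 1:
  f(0.850000) = -4.763375
  f(2.980000) = 16.463992
  x_2 = 2.980000 - 16.463992×(2.980000 - 0.850000)/(16.463992 - (-4.763375))
       = 1.327967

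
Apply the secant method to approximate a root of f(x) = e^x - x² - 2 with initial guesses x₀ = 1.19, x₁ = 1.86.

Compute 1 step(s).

f(x) = e^x - x² - 2
x₀ = 1.19, x₁ = 1.86

Secant formula: x_{n+1} = x_n - f(x_n)(x_n - x_{n-1})/(f(x_n) - f(x_{n-1}))

Iteration 1:
  f(1.190000) = -0.129019
  f(1.860000) = 0.964137
  x_2 = 1.860000 - 0.964137×(1.860000 - 1.190000)/(0.964137 - (-0.129019))
       = 1.269076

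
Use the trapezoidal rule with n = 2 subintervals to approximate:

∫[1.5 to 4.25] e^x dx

f(x) = e^x
a = 1.5, b = 4.25, n = 2
h = (b - a)/n = 1.375000

Trapezoidal rule: (h/2)[f(x₀) + 2f(x₁) + 2f(x₂) + ... + f(xₙ)]

x_0 = 1.5000, f(x_0) = 4.481689, coefficient = 1
x_1 = 2.8750, f(x_1) = 17.725424, coefficient = 2
x_2 = 4.2500, f(x_2) = 70.105412, coefficient = 1

I ≈ (1.375000/2) × 110.037950 = 75.651090
Exact value: 65.623723
Error: 10.027367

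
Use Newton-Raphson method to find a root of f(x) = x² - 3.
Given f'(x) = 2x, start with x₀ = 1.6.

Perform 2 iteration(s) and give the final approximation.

f(x) = x² - 3
f'(x) = 2x
x₀ = 1.6

Newton-Raphson formula: x_{n+1} = x_n - f(x_n)/f'(x_n)

Iteration 1:
  f(1.600000) = -0.440000
  f'(1.600000) = 3.200000
  x_1 = 1.600000 - (-0.440000)/3.200000 = 1.737500
Iteration 2:
  f(1.737500) = 0.018906
  f'(1.737500) = 3.475000
  x_2 = 1.737500 - 0.018906/3.475000 = 1.732059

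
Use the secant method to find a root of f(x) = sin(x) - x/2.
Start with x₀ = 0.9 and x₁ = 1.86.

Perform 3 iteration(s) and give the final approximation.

f(x) = sin(x) - x/2
x₀ = 0.9, x₁ = 1.86

Secant formula: x_{n+1} = x_n - f(x_n)(x_n - x_{n-1})/(f(x_n) - f(x_{n-1}))

Iteration 1:
  f(0.900000) = 0.333327
  f(1.860000) = 0.028471
  x_2 = 1.860000 - 0.028471×(1.860000 - 0.900000)/(0.028471 - 0.333327)
       = 1.949657
Iteration 2:
  f(1.860000) = 0.028471
  f(1.949657) = -0.045742
  x_3 = 1.949657 - (-0.045742)×(1.949657 - 1.860000)/(-0.045742 - 0.028471)
       = 1.894396
Iteration 3:
  f(1.949657) = -0.045742
  f(1.894396) = 0.000899
  x_4 = 1.894396 - 0.000899×(1.894396 - 1.949657)/(0.000899 - (-0.045742))
       = 1.895461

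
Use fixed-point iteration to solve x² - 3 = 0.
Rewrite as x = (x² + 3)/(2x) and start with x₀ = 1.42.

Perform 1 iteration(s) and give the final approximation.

Equation: x² - 3 = 0
Fixed-point form: x = (x² + 3)/(2x)
x₀ = 1.42

x_1 = g(1.420000) = 1.766338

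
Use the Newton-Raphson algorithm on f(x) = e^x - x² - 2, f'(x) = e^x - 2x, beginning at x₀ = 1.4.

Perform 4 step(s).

f(x) = e^x - x² - 2
f'(x) = e^x - 2x
x₀ = 1.4

Newton-Raphson formula: x_{n+1} = x_n - f(x_n)/f'(x_n)

Iteration 1:
  f(1.400000) = 0.095200
  f'(1.400000) = 1.255200
  x_1 = 1.400000 - 0.095200/1.255200 = 1.324156
Iteration 2:
  f(1.324156) = 0.005622
  f'(1.324156) = 1.110699
  x_2 = 1.324156 - 0.005622/1.110699 = 1.319094
Iteration 3:
  f(1.319094) = 0.000022
  f'(1.319094) = 1.101843
  x_3 = 1.319094 - 0.000022/1.101843 = 1.319074
Iteration 4:
  f(1.319074) = 0.000000
  f'(1.319074) = 1.101808
  x_4 = 1.319074 - 0.000000/1.101808 = 1.319074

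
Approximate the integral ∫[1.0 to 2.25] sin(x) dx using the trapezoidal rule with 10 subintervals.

f(x) = sin(x)
a = 1.0, b = 2.25, n = 10
h = (b - a)/n = 0.125000

Trapezoidal rule: (h/2)[f(x₀) + 2f(x₁) + 2f(x₂) + ... + f(xₙ)]

x_0 = 1.0000, f(x_0) = 0.841471, coefficient = 1
x_1 = 1.1250, f(x_1) = 0.902268, coefficient = 2
x_2 = 1.2500, f(x_2) = 0.948985, coefficient = 2
x_3 = 1.3750, f(x_3) = 0.980893, coefficient = 2
x_4 = 1.5000, f(x_4) = 0.997495, coefficient = 2
x_5 = 1.6250, f(x_5) = 0.998531, coefficient = 2
x_6 = 1.7500, f(x_6) = 0.983986, coefficient = 2
x_7 = 1.8750, f(x_7) = 0.954086, coefficient = 2
x_8 = 2.0000, f(x_8) = 0.909297, coefficient = 2
x_9 = 2.1250, f(x_9) = 0.850320, coefficient = 2
x_10 = 2.2500, f(x_10) = 0.778073, coefficient = 1

I ≈ (0.125000/2) × 18.671265 = 1.166954
Exact value: 1.168476
Error: 0.001522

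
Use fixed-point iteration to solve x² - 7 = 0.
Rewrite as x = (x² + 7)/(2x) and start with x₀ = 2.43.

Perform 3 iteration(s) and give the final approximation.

Equation: x² - 7 = 0
Fixed-point form: x = (x² + 7)/(2x)
x₀ = 2.43

x_1 = g(2.430000) = 2.655329
x_2 = g(2.655329) = 2.645769
x_3 = g(2.645769) = 2.645751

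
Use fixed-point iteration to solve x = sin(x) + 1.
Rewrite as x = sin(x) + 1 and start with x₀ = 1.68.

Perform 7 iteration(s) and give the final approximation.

Equation: x = sin(x) + 1
Fixed-point form: x = sin(x) + 1
x₀ = 1.68

x_1 = g(1.680000) = 1.994043
x_2 = g(1.994043) = 1.911760
x_3 = g(1.911760) = 1.942433
x_4 = g(1.942433) = 1.931734
x_5 = g(1.931734) = 1.935566
x_6 = g(1.935566) = 1.934206
x_7 = g(1.934206) = 1.934690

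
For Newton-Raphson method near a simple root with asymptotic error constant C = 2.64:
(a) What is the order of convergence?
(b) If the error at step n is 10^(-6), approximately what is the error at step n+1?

(a) Newton-Raphson has quadratic (order 2) convergence near simple roots.
    This means |e_{n+1}| ≈ C|e_n|².

(b) With |e_n| = 10^(-6) and C = 2.64:
    |e_{n+1}| ≈ 2.64 × (10^(-6))² = 2.64 × 10^(-12)

(a) 2 (quadratic); (b) |e_{n+1}| ≈ 2.640e-12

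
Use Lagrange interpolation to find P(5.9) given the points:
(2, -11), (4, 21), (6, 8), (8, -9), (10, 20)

Lagrange interpolation formula:
P(x) = Σ yᵢ × Lᵢ(x)
where Lᵢ(x) = Π_{j≠i} (x - xⱼ)/(xᵢ - xⱼ)

L_0(5.9) = (5.9 - 4)/(2 - 4) × (5.9 - 6)/(2 - 6) × (5.9 - 8)/(2 - 8) × (5.9 - 10)/(2 - 10) = -0.004260
L_1(5.9) = (5.9 - 2)/(4 - 2) × (5.9 - 6)/(4 - 6) × (5.9 - 8)/(4 - 8) × (5.9 - 10)/(4 - 10) = 0.034978
L_2(5.9) = (5.9 - 2)/(6 - 2) × (5.9 - 4)/(6 - 4) × (5.9 - 8)/(6 - 8) × (5.9 - 10)/(6 - 10) = 0.996877
L_3(5.9) = (5.9 - 2)/(8 - 2) × (5.9 - 4)/(8 - 4) × (5.9 - 6)/(8 - 6) × (5.9 - 10)/(8 - 10) = -0.031647
L_4(5.9) = (5.9 - 2)/(10 - 2) × (5.9 - 4)/(10 - 4) × (5.9 - 6)/(10 - 6) × (5.9 - 8)/(10 - 8) = 0.004052

P(5.9) = (-11)×L_0(5.9) + 21×L_1(5.9) + 8×L_2(5.9) + (-9)×L_3(5.9) + 20×L_4(5.9)
P(5.9) = 9.122284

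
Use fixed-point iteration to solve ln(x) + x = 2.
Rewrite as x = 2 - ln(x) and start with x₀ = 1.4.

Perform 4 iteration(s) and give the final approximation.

Equation: ln(x) + x = 2
Fixed-point form: x = 2 - ln(x)
x₀ = 1.4

x_1 = g(1.400000) = 1.663528
x_2 = g(1.663528) = 1.491059
x_3 = g(1.491059) = 1.600513
x_4 = g(1.600513) = 1.529676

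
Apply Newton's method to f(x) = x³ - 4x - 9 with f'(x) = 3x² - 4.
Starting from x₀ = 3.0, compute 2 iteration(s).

f(x) = x³ - 4x - 9
f'(x) = 3x² - 4
x₀ = 3.0

Newton-Raphson formula: x_{n+1} = x_n - f(x_n)/f'(x_n)

Iteration 1:
  f(3.000000) = 6.000000
  f'(3.000000) = 23.000000
  x_1 = 3.000000 - 6.000000/23.000000 = 2.739130
Iteration 2:
  f(2.739130) = 0.594723
  f'(2.739130) = 18.508507
  x_2 = 2.739130 - 0.594723/18.508507 = 2.706998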